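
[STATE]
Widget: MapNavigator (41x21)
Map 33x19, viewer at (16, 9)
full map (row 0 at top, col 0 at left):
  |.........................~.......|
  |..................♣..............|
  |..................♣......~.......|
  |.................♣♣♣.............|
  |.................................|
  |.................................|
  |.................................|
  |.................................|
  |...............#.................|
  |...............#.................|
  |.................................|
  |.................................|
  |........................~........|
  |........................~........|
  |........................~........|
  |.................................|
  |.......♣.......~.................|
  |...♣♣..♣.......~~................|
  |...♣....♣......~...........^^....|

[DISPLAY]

                                         
    .........................~.......    
    ..................♣..............    
    ..................♣......~.......    
    .................♣♣♣.............    
    .................................    
    .................................    
    .................................    
    .................................    
    ...............#.................    
    ...............#@................    
    .................................    
    .................................    
    ........................~........    
    ........................~........    
    ........................~........    
    .................................    
    .......♣.......~.................    
    ...♣♣..♣.......~~................    
    ...♣....♣......~...........^^....    
                                         


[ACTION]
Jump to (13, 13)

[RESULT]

       .................♣♣♣............. 
       ................................. 
       ................................. 
       ................................. 
       ................................. 
       ...............#................. 
       ...............#................. 
       ................................. 
       ................................. 
       ........................~........ 
       .............@..........~........ 
       ........................~........ 
       ................................. 
       .......♣.......~................. 
       ...♣♣..♣.......~~................ 
       ...♣....♣......~...........^^.... 
                                         
                                         
                                         
                                         
                                         


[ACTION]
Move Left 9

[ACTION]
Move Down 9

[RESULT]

                ...............#.........
                ...............#.........
                .........................
                .........................
                ........................~
                ........................~
                ........................~
                .........................
                .......♣.......~.........
                ...♣♣..♣.......~~........
                ...♣@...♣......~.........
                                         
                                         
                                         
                                         
                                         
                                         
                                         
                                         
                                         
                                         


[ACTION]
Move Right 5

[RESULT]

           ...............#..............
           ...............#..............
           ..............................
           ..............................
           ........................~.....
           ........................~.....
           ........................~.....
           ..............................
           .......♣.......~..............
           ...♣♣..♣.......~~.............
           ...♣....♣@.....~...........^^.
                                         
                                         
                                         
                                         
                                         
                                         
                                         
                                         
                                         
                                         


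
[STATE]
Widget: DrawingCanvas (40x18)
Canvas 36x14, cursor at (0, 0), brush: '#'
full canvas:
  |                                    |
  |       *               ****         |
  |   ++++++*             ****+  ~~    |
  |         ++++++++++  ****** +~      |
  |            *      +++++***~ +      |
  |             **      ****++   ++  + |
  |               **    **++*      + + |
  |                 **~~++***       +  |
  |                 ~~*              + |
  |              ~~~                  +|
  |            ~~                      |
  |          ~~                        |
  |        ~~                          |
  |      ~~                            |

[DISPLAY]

+                                       
       *               ****             
   ++++++*             ****+  ~~        
         ++++++++++  ****** +~          
            *      +++++***~ +          
             **      ****++   ++  +     
               **    **++*      + +     
                 **~~++***       +      
                 ~~*              +     
              ~~~                  +    
            ~~                          
          ~~                            
        ~~                              
      ~~                                
                                        
                                        
                                        
                                        


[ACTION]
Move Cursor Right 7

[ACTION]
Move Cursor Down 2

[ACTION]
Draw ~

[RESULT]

                                        
       *               ****             
   ++++~+*             ****+  ~~        
         ++++++++++  ****** +~          
            *      +++++***~ +          
             **      ****++   ++  +     
               **    **++*      + +     
                 **~~++***       +      
                 ~~*              +     
              ~~~                  +    
            ~~                          
          ~~                            
        ~~                              
      ~~                                
                                        
                                        
                                        
                                        


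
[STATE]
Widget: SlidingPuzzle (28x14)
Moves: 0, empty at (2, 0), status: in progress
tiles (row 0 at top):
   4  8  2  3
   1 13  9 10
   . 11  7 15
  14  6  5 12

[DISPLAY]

┌────┬────┬────┬────┐       
│  4 │  8 │  2 │  3 │       
├────┼────┼────┼────┤       
│  1 │ 13 │  9 │ 10 │       
├────┼────┼────┼────┤       
│    │ 11 │  7 │ 15 │       
├────┼────┼────┼────┤       
│ 14 │  6 │  5 │ 12 │       
└────┴────┴────┴────┘       
Moves: 0                    
                            
                            
                            
                            


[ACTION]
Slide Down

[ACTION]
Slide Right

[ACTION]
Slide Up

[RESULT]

┌────┬────┬────┬────┐       
│  4 │  8 │  2 │  3 │       
├────┼────┼────┼────┤       
│  1 │ 13 │  9 │ 10 │       
├────┼────┼────┼────┤       
│    │ 11 │  7 │ 15 │       
├────┼────┼────┼────┤       
│ 14 │  6 │  5 │ 12 │       
└────┴────┴────┴────┘       
Moves: 2                    
                            
                            
                            
                            


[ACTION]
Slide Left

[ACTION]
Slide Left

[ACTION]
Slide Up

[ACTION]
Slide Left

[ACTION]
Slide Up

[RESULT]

┌────┬────┬────┬────┐       
│  4 │  8 │  2 │  3 │       
├────┼────┼────┼────┤       
│  1 │ 13 │  9 │ 10 │       
├────┼────┼────┼────┤       
│ 11 │  7 │  5 │ 15 │       
├────┼────┼────┼────┤       
│ 14 │  6 │ 12 │    │       
└────┴────┴────┴────┘       
Moves: 6                    
                            
                            
                            
                            


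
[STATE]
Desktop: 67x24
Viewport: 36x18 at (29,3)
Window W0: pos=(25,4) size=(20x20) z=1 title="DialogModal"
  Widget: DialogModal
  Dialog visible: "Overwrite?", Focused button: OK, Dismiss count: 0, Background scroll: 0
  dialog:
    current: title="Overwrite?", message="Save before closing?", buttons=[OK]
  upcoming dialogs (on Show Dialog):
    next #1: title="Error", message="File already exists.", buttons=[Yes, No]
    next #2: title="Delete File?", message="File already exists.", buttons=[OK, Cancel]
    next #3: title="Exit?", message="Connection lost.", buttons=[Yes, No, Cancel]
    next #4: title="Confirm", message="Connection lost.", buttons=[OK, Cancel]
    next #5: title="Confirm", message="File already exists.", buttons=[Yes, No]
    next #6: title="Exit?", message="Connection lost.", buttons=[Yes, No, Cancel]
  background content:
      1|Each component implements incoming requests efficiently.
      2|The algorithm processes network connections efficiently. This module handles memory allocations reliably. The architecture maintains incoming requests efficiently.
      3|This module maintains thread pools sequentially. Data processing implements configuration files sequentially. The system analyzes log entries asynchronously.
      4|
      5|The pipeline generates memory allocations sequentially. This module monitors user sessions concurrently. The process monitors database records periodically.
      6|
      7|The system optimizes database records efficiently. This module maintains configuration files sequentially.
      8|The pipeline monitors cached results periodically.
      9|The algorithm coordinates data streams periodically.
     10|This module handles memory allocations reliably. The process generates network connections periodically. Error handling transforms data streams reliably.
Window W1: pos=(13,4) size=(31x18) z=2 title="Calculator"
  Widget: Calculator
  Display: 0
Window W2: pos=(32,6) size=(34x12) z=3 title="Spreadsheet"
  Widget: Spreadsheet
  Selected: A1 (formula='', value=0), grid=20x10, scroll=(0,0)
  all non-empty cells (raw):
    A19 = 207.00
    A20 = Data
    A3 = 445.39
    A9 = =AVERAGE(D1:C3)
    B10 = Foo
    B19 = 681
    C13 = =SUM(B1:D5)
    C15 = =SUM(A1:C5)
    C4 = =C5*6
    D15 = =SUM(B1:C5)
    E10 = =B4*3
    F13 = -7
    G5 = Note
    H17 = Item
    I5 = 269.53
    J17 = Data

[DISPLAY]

                                    
━━━━━━━━━━━━━━┓┓                    
              ┃┃                    
───┏━━━━━━━━━━━━━━━━━━━━━━━━━━━━━━━━
   ┃ Spreadsheet                    
─┐ ┠────────────────────────────────
 │ ┃A1:                             
─┤ ┃       A       B       C       D
 │ ┃--------------------------------
─┤ ┃  1      [0]       0       0    
 │ ┃  2        0       0       0    
─┤ ┃  3   445.39       0       0    
 │ ┃  4        0       0       0    
─┤ ┃  5        0       0       0    
+│ ┗━━━━━━━━━━━━━━━━━━━━━━━━━━━━━━━━
─┘            ┃┃                    
              ┃┃                    
              ┃┃                    


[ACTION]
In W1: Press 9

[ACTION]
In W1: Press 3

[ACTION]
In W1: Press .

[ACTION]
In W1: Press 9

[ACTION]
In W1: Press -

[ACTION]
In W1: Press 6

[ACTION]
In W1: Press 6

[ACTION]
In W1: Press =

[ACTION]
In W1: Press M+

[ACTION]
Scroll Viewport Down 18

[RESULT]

───┏━━━━━━━━━━━━━━━━━━━━━━━━━━━━━━━━
   ┃ Spreadsheet                    
─┐ ┠────────────────────────────────
 │ ┃A1:                             
─┤ ┃       A       B       C       D
 │ ┃--------------------------------
─┤ ┃  1      [0]       0       0    
 │ ┃  2        0       0       0    
─┤ ┃  3   445.39       0       0    
 │ ┃  4        0       0       0    
─┤ ┃  5        0       0       0    
+│ ┗━━━━━━━━━━━━━━━━━━━━━━━━━━━━━━━━
─┘            ┃┃                    
              ┃┃                    
              ┃┃                    
━━━━━━━━━━━━━━┛┃                    
               ┃                    
━━━━━━━━━━━━━━━┛                    


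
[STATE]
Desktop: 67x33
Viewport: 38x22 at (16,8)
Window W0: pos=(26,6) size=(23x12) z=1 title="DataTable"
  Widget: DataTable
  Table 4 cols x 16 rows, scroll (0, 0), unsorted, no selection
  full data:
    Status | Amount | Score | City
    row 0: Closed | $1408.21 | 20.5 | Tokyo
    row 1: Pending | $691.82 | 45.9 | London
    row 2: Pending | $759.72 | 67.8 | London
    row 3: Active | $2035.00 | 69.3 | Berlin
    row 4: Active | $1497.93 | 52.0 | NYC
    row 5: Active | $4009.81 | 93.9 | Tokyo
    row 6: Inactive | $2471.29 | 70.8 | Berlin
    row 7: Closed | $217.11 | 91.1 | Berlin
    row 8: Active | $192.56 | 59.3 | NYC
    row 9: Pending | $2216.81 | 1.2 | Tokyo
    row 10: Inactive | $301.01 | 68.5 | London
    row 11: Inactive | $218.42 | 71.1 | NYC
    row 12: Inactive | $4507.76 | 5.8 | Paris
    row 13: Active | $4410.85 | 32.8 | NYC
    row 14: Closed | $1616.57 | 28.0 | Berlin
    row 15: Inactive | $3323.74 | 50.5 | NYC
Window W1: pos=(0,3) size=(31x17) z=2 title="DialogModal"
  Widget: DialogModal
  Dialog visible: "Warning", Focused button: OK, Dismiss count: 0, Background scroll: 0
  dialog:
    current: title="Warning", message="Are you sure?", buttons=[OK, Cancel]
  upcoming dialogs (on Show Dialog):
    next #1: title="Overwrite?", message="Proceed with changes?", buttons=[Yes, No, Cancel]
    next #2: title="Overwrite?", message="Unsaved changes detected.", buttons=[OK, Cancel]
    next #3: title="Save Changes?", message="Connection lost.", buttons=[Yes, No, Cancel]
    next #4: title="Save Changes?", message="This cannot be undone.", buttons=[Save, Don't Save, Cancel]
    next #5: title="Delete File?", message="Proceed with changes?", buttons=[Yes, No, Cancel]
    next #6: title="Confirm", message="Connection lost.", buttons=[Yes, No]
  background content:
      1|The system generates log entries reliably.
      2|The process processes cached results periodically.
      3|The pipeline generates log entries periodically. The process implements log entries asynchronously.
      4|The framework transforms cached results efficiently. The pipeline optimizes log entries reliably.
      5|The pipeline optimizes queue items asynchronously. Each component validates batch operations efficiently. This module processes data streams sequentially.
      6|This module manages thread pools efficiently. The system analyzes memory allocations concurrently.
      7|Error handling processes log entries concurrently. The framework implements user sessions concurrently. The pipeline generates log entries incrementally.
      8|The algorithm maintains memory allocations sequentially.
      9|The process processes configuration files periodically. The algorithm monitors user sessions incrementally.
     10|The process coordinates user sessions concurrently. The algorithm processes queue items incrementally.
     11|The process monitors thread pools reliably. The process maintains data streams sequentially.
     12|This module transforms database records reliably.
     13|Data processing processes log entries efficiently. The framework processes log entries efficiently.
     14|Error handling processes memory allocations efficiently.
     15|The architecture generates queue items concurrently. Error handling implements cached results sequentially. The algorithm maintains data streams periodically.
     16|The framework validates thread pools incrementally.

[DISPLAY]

nerates log en┃─────────────────┨     
ransforms cach┃us  │Amount  │Sco┃     
───────┐queue ┃────┼────────┼───┃     
ing    │ead po┃ed  │$1408.21│20.┃     
 sure? │s log ┃ing │$691.82 │45.┃     
ancel  │ memor┃ing │$759.72 │67.┃     
───────┘onfigu┃ve  │$2035.00│69.┃     
rdinates user ┃ve  │$1497.93│52.┃     
itors thread p┃ve  │$4009.81│93.┃     
nsforms databa┃━━━━━━━━━━━━━━━━━┛     
 processes log┃                       
━━━━━━━━━━━━━━┛                       
                                      
                                      
                                      
                                      
                                      
                                      
                                      
                                      
                                      
                                      


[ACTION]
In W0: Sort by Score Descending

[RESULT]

nerates log en┃─────────────────┨     
ransforms cach┃us  │Amount  │Sco┃     
───────┐queue ┃────┼────────┼───┃     
ing    │ead po┃ve  │$4009.81│93.┃     
 sure? │s log ┃ed  │$217.11 │91.┃     
ancel  │ memor┃tive│$218.42 │71.┃     
───────┘onfigu┃tive│$2471.29│70.┃     
rdinates user ┃ve  │$2035.00│69.┃     
itors thread p┃tive│$301.01 │68.┃     
nsforms databa┃━━━━━━━━━━━━━━━━━┛     
 processes log┃                       
━━━━━━━━━━━━━━┛                       
                                      
                                      
                                      
                                      
                                      
                                      
                                      
                                      
                                      
                                      


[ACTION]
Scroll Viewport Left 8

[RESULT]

eline generates log en┃───────────────
mework transforms cach┃us  │Amount  │S
───────────────┐queue ┃────┼────────┼─
    Warning    │ead po┃ve  │$4009.81│9
 Are you sure? │s log ┃ed  │$217.11 │9
 [OK]  Cancel  │ memor┃tive│$218.42 │7
───────────────┘onfigu┃tive│$2471.29│7
cess coordinates user ┃ve  │$2035.00│6
cess monitors thread p┃tive│$301.01 │6
dule transforms databa┃━━━━━━━━━━━━━━━
ocessing processes log┃               
━━━━━━━━━━━━━━━━━━━━━━┛               
                                      
                                      
                                      
                                      
                                      
                                      
                                      
                                      
                                      
                                      


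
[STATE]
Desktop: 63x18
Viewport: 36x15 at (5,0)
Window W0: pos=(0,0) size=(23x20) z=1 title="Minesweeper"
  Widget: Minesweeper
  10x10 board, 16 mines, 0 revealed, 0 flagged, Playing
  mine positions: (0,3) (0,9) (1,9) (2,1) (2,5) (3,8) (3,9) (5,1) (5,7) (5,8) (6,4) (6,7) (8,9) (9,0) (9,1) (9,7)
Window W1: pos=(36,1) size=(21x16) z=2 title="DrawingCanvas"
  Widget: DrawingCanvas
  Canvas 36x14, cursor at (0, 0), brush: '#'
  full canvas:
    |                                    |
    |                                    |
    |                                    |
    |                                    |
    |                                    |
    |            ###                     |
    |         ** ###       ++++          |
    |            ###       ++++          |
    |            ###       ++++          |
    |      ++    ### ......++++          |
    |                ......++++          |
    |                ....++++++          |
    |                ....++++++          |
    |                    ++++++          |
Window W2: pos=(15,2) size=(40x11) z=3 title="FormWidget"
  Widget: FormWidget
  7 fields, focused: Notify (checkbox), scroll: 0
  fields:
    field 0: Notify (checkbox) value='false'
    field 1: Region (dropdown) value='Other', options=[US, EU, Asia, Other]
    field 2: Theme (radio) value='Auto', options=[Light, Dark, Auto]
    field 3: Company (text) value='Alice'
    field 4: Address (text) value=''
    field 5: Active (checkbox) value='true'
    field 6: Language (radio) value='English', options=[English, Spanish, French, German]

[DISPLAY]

━━━━━━━━━━━━━━━━━┓                  
esweeper         ┃             ┏━━━━
──────────┏━━━━━━━━━━━━━━━━━━━━━━━━━
■■■■■■    ┃ FormWidget              
■■■■■■    ┠─────────────────────────
■■■■■■    ┃> Notify:     [ ]        
■■■■■■    ┃  Region:     [Other     
■■■■■■    ┃  Theme:      ( ) Light  
■■■■■■    ┃  Company:    [Alice     
■■■■■■    ┃  Address:    [          
■■■■■■    ┃  Active:     [x]        
■■■■■■    ┃  Language:   (●) English
■■■■■■    ┗━━━━━━━━━━━━━━━━━━━━━━━━━
                 ┃             ┃    
                 ┃             ┃    


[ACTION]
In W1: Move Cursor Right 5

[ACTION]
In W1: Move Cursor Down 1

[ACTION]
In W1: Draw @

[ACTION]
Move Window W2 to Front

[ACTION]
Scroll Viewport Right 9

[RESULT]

━━━━━━━━┓                           
        ┃             ┏━━━━━━━━━━━━━
─┏━━━━━━━━━━━━━━━━━━━━━━━━━━━━━━━━━━
 ┃ FormWidget                       
 ┠──────────────────────────────────
 ┃> Notify:     [ ]                 
 ┃  Region:     [Other              
 ┃  Theme:      ( ) Light  ( ) Dark 
 ┃  Company:    [Alice              
 ┃  Address:    [                   
 ┃  Active:     [x]                 
 ┃  Language:   (●) English  ( ) Spa
 ┗━━━━━━━━━━━━━━━━━━━━━━━━━━━━━━━━━━
        ┃             ┃      ++    #
        ┃             ┃             


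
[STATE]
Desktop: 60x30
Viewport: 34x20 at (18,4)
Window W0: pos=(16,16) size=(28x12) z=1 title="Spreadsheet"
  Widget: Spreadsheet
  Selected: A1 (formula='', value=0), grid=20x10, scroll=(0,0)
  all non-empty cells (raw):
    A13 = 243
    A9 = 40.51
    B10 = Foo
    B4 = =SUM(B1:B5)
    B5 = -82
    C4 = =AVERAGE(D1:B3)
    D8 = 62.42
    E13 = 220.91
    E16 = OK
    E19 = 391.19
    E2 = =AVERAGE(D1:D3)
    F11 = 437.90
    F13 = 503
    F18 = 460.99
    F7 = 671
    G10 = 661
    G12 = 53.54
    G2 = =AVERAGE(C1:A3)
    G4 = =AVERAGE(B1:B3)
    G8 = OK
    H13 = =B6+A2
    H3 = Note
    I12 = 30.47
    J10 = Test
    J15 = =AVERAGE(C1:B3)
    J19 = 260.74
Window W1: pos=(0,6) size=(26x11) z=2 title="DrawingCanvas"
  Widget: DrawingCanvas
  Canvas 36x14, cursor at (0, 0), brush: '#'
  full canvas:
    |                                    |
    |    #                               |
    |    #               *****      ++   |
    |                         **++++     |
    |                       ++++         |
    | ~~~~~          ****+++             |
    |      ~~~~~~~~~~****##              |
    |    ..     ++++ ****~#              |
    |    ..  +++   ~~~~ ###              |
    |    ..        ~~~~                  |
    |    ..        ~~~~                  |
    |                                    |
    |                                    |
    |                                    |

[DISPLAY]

                                  
                                  
━━━━━━━┓                          
       ┃                          
───────┨                          
       ┃                          
       ┃                          
   ****┃                          
       ┃                          
      +┃                          
***+++ ┃                          
***##  ┃                          
━━━━━━━┛━━━━━━━━━━━━━━━━━┓        
Spreadsheet              ┃        
─────────────────────────┨        
1:                       ┃        
      A       B       C  ┃        
-------------------------┃        
 1      [0]       0      ┃        
 2        0       0      ┃        


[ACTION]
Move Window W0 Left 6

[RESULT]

                                  
                                  
━━━━━━━┓                          
       ┃                          
───────┨                          
       ┃                          
       ┃                          
   ****┃                          
       ┃                          
      +┃                          
***+++ ┃                          
***##  ┃                          
━━━━━━━┛━━━━━━━━━━━┓              
sheet              ┃              
───────────────────┨              
                   ┃              
A       B       C  ┃              
-------------------┃              
  [0]       0      ┃              
    0       0      ┃              


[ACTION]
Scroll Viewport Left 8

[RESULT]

                                  
                                  
━━━━━━━━━━━━━━━┓                  
anvas          ┃                  
───────────────┨                  
               ┃                  
               ┃                  
           ****┃                  
               ┃                  
              +┃                  
       ****+++ ┃                  
~~~~~~~****##  ┃                  
━━━━━━━━━━━━━━━┛━━━━━━━━━━━┓      
┃ Spreadsheet              ┃      
┠──────────────────────────┨      
┃A1:                       ┃      
┃       A       B       C  ┃      
┃--------------------------┃      
┃  1      [0]       0      ┃      
┃  2        0       0      ┃      


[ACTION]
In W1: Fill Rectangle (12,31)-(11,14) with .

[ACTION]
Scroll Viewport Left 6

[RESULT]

                                  
                                  
━━━━━━━━━━━━━━━━━━━━━┓            
awingCanvas          ┃            
─────────────────────┨            
                     ┃            
 #                   ┃            
 #               ****┃            
                     ┃            
                    +┃            
~~~          ****+++ ┃            
   ~~~~~~~~~~****##  ┃            
━━━━━━━━━━━━━━━━━━━━━┛━━━━━━━━━━━┓
      ┃ Spreadsheet              ┃
      ┠──────────────────────────┨
      ┃A1:                       ┃
      ┃       A       B       C  ┃
      ┃--------------------------┃
      ┃  1      [0]       0      ┃
      ┃  2        0       0      ┃


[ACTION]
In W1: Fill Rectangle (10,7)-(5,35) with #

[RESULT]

                                  
                                  
━━━━━━━━━━━━━━━━━━━━━┓            
awingCanvas          ┃            
─────────────────────┨            
                     ┃            
 #                   ┃            
 #               ****┃            
                     ┃            
                    +┃            
~~~ #################┃            
   ~#################┃            
━━━━━━━━━━━━━━━━━━━━━┛━━━━━━━━━━━┓
      ┃ Spreadsheet              ┃
      ┠──────────────────────────┨
      ┃A1:                       ┃
      ┃       A       B       C  ┃
      ┃--------------------------┃
      ┃  1      [0]       0      ┃
      ┃  2        0       0      ┃


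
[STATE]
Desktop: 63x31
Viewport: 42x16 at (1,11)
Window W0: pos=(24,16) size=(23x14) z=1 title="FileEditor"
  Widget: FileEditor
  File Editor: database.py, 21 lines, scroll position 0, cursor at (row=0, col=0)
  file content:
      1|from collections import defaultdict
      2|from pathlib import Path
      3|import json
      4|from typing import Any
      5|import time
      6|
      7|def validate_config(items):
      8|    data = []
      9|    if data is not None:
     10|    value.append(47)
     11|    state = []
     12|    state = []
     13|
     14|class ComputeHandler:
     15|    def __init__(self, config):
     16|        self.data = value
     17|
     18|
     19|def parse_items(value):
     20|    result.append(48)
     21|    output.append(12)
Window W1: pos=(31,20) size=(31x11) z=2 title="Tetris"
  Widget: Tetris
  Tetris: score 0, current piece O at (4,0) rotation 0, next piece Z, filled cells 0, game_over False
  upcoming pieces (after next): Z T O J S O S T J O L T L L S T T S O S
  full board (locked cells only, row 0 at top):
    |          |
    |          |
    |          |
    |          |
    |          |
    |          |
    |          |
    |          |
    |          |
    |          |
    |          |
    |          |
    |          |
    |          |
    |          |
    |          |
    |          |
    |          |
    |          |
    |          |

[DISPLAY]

                                          
                                          
                                          
                                          
                                          
                       ┏━━━━━━━━━━━━━━━━━━
                       ┃ FileEditor       
                       ┠──────────────────
                       ┃█rom collections i
                       ┃from p┏━━━━━━━━━━━
                       ┃import┃ Tetris    
                       ┃from t┠───────────
                       ┃import┃          │
                       ┃      ┃          │
                       ┃def va┃          │
                       ┃    da┃          │


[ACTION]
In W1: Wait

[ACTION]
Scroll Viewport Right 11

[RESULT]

                                          
                                          
                                          
                                          
                                          
            ┏━━━━━━━━━━━━━━━━━━━━━┓       
            ┃ FileEditor          ┃       
            ┠─────────────────────┨       
            ┃█rom collections imp▲┃       
            ┃from p┏━━━━━━━━━━━━━━━━━━━━━━
            ┃import┃ Tetris               
            ┃from t┠──────────────────────
            ┃import┃          │Next:      
            ┃      ┃          │▓▓         
            ┃def va┃          │ ▓▓        
            ┃    da┃          │           


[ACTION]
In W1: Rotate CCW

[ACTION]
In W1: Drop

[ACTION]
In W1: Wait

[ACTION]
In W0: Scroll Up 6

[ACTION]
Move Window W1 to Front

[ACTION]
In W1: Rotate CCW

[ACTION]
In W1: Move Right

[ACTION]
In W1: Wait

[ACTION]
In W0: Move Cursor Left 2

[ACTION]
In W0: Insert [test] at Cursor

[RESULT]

                                          
                                          
                                          
                                          
                                          
            ┏━━━━━━━━━━━━━━━━━━━━━┓       
            ┃ FileEditor          ┃       
            ┠─────────────────────┨       
            ┃test█rom collections▲┃       
            ┃from p┏━━━━━━━━━━━━━━━━━━━━━━
            ┃import┃ Tetris               
            ┃from t┠──────────────────────
            ┃import┃          │Next:      
            ┃      ┃          │▓▓         
            ┃def va┃          │ ▓▓        
            ┃    da┃          │           


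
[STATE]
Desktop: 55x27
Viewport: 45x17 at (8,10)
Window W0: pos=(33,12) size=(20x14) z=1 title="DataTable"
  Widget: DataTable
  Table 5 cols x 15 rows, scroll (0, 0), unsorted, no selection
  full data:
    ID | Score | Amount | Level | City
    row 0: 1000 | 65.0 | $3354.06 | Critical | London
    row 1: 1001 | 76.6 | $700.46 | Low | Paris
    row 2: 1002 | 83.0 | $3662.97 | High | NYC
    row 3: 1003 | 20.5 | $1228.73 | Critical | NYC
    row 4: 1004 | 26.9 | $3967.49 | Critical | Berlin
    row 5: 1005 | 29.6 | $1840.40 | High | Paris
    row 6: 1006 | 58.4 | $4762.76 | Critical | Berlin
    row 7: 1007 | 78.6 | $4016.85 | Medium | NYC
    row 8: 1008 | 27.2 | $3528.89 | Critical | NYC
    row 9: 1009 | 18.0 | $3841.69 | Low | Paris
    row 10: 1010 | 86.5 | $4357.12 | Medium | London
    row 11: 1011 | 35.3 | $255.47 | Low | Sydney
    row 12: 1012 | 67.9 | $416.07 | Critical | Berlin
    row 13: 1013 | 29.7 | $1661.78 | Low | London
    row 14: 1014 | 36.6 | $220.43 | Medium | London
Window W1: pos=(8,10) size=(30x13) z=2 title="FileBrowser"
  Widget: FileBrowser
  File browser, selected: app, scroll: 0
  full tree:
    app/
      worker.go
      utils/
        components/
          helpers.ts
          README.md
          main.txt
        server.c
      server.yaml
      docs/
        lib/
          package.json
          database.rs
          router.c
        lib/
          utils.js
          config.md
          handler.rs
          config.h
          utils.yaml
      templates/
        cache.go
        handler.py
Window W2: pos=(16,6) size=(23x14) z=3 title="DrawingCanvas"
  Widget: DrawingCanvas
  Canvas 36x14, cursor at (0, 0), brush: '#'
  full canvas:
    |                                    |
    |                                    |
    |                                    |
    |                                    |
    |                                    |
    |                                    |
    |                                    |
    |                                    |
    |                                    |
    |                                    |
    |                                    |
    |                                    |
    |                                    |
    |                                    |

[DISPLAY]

┏━━━━━━━┃                     ┃              
┃ FileBr┃                     ┃              
┠───────┃                     ┃━━━━━━━━━━━━━┓
┃> [-] a┃                     ┃Table        ┃
┃    wor┃                     ┃─────────────┨
┃    [+]┃                     ┃Score│Amount ┃
┃    ser┃                     ┃─────┼───────┃
┃    [+]┃                     ┃65.0 │$3354.0┃
┃    [+]┃                     ┃76.6 │$700.46┃
┃       ┗━━━━━━━━━━━━━━━━━━━━━┛83.0 │$3662.9┃
┃                            ┃│20.5 │$1228.7┃
┃                            ┃│26.9 │$3967.4┃
┗━━━━━━━━━━━━━━━━━━━━━━━━━━━━┛│29.6 │$1840.4┃
                         ┃1006│58.4 │$4762.7┃
                         ┃1007│78.6 │$4016.8┃
                         ┗━━━━━━━━━━━━━━━━━━┛
                                             


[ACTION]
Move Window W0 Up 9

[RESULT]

┏━━━━━━━┃                     ┃83.0 │$3662.9┃
┃ FileBr┃                     ┃20.5 │$1228.7┃
┠───────┃                     ┃26.9 │$3967.4┃
┃> [-] a┃                     ┃29.6 │$1840.4┃
┃    wor┃                     ┃58.4 │$4762.7┃
┃    [+]┃                     ┃78.6 │$4016.8┃
┃    ser┃                     ┃━━━━━━━━━━━━━┛
┃    [+]┃                     ┃              
┃    [+]┃                     ┃              
┃       ┗━━━━━━━━━━━━━━━━━━━━━┛              
┃                            ┃               
┃                            ┃               
┗━━━━━━━━━━━━━━━━━━━━━━━━━━━━┛               
                                             
                                             
                                             
                                             


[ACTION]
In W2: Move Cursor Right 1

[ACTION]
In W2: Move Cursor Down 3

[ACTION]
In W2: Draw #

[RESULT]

┏━━━━━━━┃                     ┃83.0 │$3662.9┃
┃ FileBr┃                     ┃20.5 │$1228.7┃
┠───────┃ #                   ┃26.9 │$3967.4┃
┃> [-] a┃                     ┃29.6 │$1840.4┃
┃    wor┃                     ┃58.4 │$4762.7┃
┃    [+]┃                     ┃78.6 │$4016.8┃
┃    ser┃                     ┃━━━━━━━━━━━━━┛
┃    [+]┃                     ┃              
┃    [+]┃                     ┃              
┃       ┗━━━━━━━━━━━━━━━━━━━━━┛              
┃                            ┃               
┃                            ┃               
┗━━━━━━━━━━━━━━━━━━━━━━━━━━━━┛               
                                             
                                             
                                             
                                             


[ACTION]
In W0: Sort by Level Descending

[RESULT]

┏━━━━━━━┃                     ┃36.6 │$220.43┃
┃ FileBr┃                     ┃76.6 │$700.46┃
┠───────┃ #                   ┃18.0 │$3841.6┃
┃> [-] a┃                     ┃35.3 │$255.47┃
┃    wor┃                     ┃29.7 │$1661.7┃
┃    [+]┃                     ┃83.0 │$3662.9┃
┃    ser┃                     ┃━━━━━━━━━━━━━┛
┃    [+]┃                     ┃              
┃    [+]┃                     ┃              
┃       ┗━━━━━━━━━━━━━━━━━━━━━┛              
┃                            ┃               
┃                            ┃               
┗━━━━━━━━━━━━━━━━━━━━━━━━━━━━┛               
                                             
                                             
                                             
                                             
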